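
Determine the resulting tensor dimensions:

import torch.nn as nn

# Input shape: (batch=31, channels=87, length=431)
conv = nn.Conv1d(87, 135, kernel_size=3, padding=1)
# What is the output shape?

Input shape: (31, 87, 431)
Output shape: (31, 135, 431)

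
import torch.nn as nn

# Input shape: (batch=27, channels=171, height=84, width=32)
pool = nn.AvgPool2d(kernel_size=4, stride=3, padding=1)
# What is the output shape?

Input shape: (27, 171, 84, 32)
Output shape: (27, 171, 28, 11)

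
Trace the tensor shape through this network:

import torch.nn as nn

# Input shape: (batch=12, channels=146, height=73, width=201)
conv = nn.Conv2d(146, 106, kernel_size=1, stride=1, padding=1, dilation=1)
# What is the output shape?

Input shape: (12, 146, 73, 201)
Output shape: (12, 106, 75, 203)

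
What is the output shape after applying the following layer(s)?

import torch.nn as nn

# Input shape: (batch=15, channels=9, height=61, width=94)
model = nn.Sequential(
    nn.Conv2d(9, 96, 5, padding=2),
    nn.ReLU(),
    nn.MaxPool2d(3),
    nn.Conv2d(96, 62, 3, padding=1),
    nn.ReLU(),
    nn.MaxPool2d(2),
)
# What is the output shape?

Input shape: (15, 9, 61, 94)
  -> after first Conv2d: (15, 96, 61, 94)
  -> after first MaxPool2d: (15, 96, 20, 31)
  -> after second Conv2d: (15, 62, 20, 31)
Output shape: (15, 62, 10, 15)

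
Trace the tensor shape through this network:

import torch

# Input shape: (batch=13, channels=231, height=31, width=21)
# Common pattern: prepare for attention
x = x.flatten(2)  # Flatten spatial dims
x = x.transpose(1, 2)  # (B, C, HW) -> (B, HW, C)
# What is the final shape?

Input shape: (13, 231, 31, 21)
  -> after flatten(2): (13, 231, 651)
Output shape: (13, 651, 231)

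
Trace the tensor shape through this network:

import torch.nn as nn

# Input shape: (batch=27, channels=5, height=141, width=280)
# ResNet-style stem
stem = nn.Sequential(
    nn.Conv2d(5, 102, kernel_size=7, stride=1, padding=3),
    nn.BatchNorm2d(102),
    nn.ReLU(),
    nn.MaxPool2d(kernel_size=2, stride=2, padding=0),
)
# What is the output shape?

Input shape: (27, 5, 141, 280)
  -> after Conv2d 7x7 stride=1: (27, 102, 141, 280)
Output shape: (27, 102, 70, 140)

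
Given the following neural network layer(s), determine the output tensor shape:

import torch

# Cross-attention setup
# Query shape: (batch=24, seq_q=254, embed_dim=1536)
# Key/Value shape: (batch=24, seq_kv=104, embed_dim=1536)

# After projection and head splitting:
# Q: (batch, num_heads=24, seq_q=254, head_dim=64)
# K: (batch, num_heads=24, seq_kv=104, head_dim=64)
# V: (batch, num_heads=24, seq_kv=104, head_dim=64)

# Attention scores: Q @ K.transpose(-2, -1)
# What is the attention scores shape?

Input shape: (24, 254, 1536)
Output shape: (24, 24, 254, 104)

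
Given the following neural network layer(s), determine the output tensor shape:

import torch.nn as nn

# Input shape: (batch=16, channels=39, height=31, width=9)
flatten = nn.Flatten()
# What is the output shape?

Input shape: (16, 39, 31, 9)
Output shape: (16, 10881)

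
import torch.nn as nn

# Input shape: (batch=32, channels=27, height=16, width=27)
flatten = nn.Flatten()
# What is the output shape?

Input shape: (32, 27, 16, 27)
Output shape: (32, 11664)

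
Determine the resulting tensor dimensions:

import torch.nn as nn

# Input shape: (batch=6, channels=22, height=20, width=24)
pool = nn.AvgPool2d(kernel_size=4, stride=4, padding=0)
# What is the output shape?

Input shape: (6, 22, 20, 24)
Output shape: (6, 22, 5, 6)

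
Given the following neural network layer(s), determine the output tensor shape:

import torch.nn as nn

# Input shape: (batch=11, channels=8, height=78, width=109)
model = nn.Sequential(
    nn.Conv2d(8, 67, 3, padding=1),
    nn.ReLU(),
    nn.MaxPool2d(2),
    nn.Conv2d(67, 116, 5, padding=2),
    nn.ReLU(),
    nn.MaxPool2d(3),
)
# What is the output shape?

Input shape: (11, 8, 78, 109)
  -> after first Conv2d: (11, 67, 78, 109)
  -> after first MaxPool2d: (11, 67, 39, 54)
  -> after second Conv2d: (11, 116, 39, 54)
Output shape: (11, 116, 13, 18)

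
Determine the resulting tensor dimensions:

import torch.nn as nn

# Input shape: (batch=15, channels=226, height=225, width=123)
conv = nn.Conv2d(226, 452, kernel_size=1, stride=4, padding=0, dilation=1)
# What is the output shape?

Input shape: (15, 226, 225, 123)
Output shape: (15, 452, 57, 31)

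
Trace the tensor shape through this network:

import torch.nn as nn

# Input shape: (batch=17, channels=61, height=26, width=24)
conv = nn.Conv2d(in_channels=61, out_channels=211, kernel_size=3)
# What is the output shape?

Input shape: (17, 61, 26, 24)
Output shape: (17, 211, 24, 22)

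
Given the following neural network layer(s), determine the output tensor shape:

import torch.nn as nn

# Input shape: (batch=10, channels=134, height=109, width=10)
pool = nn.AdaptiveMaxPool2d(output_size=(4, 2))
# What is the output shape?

Input shape: (10, 134, 109, 10)
Output shape: (10, 134, 4, 2)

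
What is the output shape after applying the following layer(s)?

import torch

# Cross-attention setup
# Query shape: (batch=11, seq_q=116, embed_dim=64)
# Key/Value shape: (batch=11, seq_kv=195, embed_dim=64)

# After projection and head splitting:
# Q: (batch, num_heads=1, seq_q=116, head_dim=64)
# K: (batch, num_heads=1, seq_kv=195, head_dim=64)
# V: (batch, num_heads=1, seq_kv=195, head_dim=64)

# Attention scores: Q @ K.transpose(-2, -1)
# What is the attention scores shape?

Input shape: (11, 116, 64)
Output shape: (11, 1, 116, 195)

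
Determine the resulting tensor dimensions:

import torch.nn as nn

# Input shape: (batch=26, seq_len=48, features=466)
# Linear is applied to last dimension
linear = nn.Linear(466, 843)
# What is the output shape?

Input shape: (26, 48, 466)
Output shape: (26, 48, 843)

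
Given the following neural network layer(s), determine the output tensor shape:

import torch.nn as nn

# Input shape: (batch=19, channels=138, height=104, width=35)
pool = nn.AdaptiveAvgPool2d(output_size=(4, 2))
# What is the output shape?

Input shape: (19, 138, 104, 35)
Output shape: (19, 138, 4, 2)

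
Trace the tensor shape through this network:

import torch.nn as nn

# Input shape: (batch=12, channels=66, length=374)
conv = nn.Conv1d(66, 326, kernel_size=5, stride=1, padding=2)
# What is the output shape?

Input shape: (12, 66, 374)
Output shape: (12, 326, 374)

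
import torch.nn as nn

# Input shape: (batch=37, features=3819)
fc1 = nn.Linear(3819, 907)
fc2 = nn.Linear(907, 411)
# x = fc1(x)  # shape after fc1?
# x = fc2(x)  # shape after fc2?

Input shape: (37, 3819)
  -> after fc1: (37, 907)
Output shape: (37, 411)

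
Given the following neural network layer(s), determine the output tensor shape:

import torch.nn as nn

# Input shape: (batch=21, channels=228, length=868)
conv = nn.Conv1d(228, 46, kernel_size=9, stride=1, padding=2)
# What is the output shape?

Input shape: (21, 228, 868)
Output shape: (21, 46, 864)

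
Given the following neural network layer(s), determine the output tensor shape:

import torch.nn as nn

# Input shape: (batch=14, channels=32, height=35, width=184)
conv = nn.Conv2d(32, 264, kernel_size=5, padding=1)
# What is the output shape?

Input shape: (14, 32, 35, 184)
Output shape: (14, 264, 33, 182)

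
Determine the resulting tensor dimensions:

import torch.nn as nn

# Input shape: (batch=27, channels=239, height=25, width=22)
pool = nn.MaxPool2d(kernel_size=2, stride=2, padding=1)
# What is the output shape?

Input shape: (27, 239, 25, 22)
Output shape: (27, 239, 13, 12)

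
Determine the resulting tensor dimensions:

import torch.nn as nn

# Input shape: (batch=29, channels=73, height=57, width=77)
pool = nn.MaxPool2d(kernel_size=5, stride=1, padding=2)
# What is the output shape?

Input shape: (29, 73, 57, 77)
Output shape: (29, 73, 57, 77)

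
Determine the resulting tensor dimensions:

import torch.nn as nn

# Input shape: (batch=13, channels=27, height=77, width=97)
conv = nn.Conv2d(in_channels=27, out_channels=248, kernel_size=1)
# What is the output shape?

Input shape: (13, 27, 77, 97)
Output shape: (13, 248, 77, 97)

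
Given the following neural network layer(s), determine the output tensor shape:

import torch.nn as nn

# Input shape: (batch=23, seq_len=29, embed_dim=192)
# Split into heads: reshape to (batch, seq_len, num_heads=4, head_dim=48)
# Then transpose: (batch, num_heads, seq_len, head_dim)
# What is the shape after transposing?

Input shape: (23, 29, 192)
  -> after reshape: (23, 29, 4, 48)
Output shape: (23, 4, 29, 48)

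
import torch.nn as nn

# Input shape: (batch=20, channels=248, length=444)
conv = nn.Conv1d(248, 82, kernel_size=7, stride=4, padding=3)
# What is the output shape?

Input shape: (20, 248, 444)
Output shape: (20, 82, 111)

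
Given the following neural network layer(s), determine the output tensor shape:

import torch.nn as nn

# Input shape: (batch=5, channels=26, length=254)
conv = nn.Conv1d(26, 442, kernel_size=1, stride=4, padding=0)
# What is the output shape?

Input shape: (5, 26, 254)
Output shape: (5, 442, 64)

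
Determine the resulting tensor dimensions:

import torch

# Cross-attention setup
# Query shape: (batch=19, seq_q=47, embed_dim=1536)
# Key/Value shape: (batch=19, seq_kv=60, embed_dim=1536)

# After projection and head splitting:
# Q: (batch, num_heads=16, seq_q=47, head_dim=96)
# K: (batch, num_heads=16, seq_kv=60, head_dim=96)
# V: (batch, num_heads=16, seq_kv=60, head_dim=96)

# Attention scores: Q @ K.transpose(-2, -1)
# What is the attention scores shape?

Input shape: (19, 47, 1536)
Output shape: (19, 16, 47, 60)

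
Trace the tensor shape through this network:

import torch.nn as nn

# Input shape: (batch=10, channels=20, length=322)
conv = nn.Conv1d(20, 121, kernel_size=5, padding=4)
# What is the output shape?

Input shape: (10, 20, 322)
Output shape: (10, 121, 326)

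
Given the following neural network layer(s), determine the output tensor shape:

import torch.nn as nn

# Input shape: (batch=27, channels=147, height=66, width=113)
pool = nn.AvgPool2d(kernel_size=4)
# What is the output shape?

Input shape: (27, 147, 66, 113)
Output shape: (27, 147, 16, 28)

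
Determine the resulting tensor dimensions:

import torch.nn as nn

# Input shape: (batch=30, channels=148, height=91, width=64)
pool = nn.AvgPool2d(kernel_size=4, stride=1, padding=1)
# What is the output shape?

Input shape: (30, 148, 91, 64)
Output shape: (30, 148, 90, 63)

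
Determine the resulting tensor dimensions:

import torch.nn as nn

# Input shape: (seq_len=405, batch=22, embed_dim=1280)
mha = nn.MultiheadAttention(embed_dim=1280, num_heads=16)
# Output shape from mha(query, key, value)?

Input shape: (405, 22, 1280)
Output shape: (405, 22, 1280)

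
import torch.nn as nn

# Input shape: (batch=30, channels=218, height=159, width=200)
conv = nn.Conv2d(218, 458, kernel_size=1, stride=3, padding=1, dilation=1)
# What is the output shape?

Input shape: (30, 218, 159, 200)
Output shape: (30, 458, 54, 68)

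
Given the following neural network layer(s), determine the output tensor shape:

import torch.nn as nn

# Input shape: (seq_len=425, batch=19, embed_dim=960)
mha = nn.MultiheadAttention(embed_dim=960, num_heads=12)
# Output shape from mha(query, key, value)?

Input shape: (425, 19, 960)
Output shape: (425, 19, 960)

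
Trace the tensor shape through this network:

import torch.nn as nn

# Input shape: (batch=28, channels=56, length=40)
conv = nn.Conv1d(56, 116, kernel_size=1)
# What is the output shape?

Input shape: (28, 56, 40)
Output shape: (28, 116, 40)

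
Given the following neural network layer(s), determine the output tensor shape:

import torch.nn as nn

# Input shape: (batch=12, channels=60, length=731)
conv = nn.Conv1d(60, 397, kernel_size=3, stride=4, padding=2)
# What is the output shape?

Input shape: (12, 60, 731)
Output shape: (12, 397, 184)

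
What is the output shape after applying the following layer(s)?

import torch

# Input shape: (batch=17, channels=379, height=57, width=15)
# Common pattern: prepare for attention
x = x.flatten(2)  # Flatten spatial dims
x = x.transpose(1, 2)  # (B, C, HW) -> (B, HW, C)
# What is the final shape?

Input shape: (17, 379, 57, 15)
  -> after flatten(2): (17, 379, 855)
Output shape: (17, 855, 379)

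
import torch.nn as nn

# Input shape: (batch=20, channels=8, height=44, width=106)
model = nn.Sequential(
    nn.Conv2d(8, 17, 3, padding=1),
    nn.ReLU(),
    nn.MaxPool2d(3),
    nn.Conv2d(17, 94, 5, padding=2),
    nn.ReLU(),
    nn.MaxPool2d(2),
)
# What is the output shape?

Input shape: (20, 8, 44, 106)
  -> after first Conv2d: (20, 17, 44, 106)
  -> after first MaxPool2d: (20, 17, 14, 35)
  -> after second Conv2d: (20, 94, 14, 35)
Output shape: (20, 94, 7, 17)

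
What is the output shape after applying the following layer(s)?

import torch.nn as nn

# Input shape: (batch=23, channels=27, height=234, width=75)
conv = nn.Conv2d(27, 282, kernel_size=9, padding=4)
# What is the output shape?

Input shape: (23, 27, 234, 75)
Output shape: (23, 282, 234, 75)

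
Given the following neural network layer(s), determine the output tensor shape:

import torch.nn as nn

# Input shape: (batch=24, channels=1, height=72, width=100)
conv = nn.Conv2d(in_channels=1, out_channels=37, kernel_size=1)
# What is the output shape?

Input shape: (24, 1, 72, 100)
Output shape: (24, 37, 72, 100)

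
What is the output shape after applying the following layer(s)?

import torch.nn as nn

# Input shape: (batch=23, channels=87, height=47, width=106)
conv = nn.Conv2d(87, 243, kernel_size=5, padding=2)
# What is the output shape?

Input shape: (23, 87, 47, 106)
Output shape: (23, 243, 47, 106)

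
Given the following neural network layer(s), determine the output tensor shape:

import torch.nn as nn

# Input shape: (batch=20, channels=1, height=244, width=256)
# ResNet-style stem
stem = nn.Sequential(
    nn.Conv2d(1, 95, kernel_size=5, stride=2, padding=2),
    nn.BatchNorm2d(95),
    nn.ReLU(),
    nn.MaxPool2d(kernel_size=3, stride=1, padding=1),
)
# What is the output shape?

Input shape: (20, 1, 244, 256)
  -> after Conv2d 5x5 stride=2: (20, 95, 122, 128)
Output shape: (20, 95, 122, 128)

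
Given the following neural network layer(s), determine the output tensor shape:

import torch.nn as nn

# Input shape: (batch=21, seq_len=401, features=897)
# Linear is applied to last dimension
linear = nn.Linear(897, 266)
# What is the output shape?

Input shape: (21, 401, 897)
Output shape: (21, 401, 266)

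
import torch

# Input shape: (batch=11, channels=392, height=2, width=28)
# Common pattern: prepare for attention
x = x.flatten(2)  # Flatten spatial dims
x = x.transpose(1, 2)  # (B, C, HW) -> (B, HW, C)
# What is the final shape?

Input shape: (11, 392, 2, 28)
  -> after flatten(2): (11, 392, 56)
Output shape: (11, 56, 392)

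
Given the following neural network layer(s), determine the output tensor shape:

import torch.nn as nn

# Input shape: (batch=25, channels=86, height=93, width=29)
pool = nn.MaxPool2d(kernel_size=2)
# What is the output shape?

Input shape: (25, 86, 93, 29)
Output shape: (25, 86, 46, 14)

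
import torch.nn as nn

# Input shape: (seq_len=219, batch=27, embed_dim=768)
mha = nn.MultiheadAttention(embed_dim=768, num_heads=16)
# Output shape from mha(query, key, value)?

Input shape: (219, 27, 768)
Output shape: (219, 27, 768)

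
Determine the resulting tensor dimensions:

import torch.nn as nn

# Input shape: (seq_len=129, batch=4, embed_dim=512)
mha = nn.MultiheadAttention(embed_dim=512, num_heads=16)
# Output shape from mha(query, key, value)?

Input shape: (129, 4, 512)
Output shape: (129, 4, 512)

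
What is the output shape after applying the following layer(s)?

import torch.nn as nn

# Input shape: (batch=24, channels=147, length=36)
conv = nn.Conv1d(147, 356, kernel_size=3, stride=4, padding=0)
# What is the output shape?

Input shape: (24, 147, 36)
Output shape: (24, 356, 9)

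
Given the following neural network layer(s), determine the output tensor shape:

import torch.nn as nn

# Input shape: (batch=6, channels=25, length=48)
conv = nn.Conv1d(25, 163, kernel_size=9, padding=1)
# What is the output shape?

Input shape: (6, 25, 48)
Output shape: (6, 163, 42)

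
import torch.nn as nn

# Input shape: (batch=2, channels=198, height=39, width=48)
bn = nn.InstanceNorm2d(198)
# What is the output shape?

Input shape: (2, 198, 39, 48)
Output shape: (2, 198, 39, 48)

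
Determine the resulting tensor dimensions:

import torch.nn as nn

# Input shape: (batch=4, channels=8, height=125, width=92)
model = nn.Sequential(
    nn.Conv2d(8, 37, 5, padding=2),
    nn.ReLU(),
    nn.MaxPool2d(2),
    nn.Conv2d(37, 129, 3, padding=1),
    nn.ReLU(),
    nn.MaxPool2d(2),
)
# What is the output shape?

Input shape: (4, 8, 125, 92)
  -> after first Conv2d: (4, 37, 125, 92)
  -> after first MaxPool2d: (4, 37, 62, 46)
  -> after second Conv2d: (4, 129, 62, 46)
Output shape: (4, 129, 31, 23)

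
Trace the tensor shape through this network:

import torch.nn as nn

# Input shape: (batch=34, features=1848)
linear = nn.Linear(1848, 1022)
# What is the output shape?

Input shape: (34, 1848)
Output shape: (34, 1022)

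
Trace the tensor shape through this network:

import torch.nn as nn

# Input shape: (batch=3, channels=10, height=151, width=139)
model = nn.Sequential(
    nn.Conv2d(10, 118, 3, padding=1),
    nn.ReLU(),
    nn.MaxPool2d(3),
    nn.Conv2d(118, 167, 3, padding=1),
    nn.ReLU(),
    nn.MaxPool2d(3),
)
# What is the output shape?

Input shape: (3, 10, 151, 139)
  -> after first Conv2d: (3, 118, 151, 139)
  -> after first MaxPool2d: (3, 118, 50, 46)
  -> after second Conv2d: (3, 167, 50, 46)
Output shape: (3, 167, 16, 15)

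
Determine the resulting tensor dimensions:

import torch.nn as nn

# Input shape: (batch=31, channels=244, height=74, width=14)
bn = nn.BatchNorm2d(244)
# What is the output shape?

Input shape: (31, 244, 74, 14)
Output shape: (31, 244, 74, 14)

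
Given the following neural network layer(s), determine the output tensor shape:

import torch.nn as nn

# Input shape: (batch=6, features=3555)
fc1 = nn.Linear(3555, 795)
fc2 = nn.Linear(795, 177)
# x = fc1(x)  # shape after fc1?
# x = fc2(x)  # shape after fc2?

Input shape: (6, 3555)
  -> after fc1: (6, 795)
Output shape: (6, 177)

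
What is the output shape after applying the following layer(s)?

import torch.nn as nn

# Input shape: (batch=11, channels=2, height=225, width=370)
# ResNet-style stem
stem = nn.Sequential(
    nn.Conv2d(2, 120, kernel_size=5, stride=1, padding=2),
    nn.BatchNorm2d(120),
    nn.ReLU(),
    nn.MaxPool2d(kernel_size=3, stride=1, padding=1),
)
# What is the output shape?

Input shape: (11, 2, 225, 370)
  -> after Conv2d 5x5 stride=1: (11, 120, 225, 370)
Output shape: (11, 120, 225, 370)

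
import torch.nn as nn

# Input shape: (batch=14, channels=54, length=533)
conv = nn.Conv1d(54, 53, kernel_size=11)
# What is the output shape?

Input shape: (14, 54, 533)
Output shape: (14, 53, 523)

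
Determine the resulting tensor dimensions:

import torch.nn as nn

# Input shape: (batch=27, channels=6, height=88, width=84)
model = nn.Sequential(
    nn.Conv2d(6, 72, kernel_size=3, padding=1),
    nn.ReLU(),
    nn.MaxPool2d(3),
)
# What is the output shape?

Input shape: (27, 6, 88, 84)
  -> after Conv2d: (27, 72, 88, 84)
  -> after ReLU: (27, 72, 88, 84)
Output shape: (27, 72, 29, 28)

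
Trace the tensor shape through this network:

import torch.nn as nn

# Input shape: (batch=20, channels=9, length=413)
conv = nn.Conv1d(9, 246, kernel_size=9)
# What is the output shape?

Input shape: (20, 9, 413)
Output shape: (20, 246, 405)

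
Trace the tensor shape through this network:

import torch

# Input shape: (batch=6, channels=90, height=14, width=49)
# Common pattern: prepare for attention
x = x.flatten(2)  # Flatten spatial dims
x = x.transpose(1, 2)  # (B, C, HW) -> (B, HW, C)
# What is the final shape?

Input shape: (6, 90, 14, 49)
  -> after flatten(2): (6, 90, 686)
Output shape: (6, 686, 90)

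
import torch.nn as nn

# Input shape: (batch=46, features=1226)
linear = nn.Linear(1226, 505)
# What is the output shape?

Input shape: (46, 1226)
Output shape: (46, 505)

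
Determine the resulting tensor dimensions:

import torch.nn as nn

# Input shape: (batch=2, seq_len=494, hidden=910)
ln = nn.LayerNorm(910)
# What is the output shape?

Input shape: (2, 494, 910)
Output shape: (2, 494, 910)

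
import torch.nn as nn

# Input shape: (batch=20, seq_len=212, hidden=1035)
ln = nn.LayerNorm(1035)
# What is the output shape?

Input shape: (20, 212, 1035)
Output shape: (20, 212, 1035)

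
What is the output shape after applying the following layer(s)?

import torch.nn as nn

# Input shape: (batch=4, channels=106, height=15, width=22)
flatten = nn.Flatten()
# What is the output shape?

Input shape: (4, 106, 15, 22)
Output shape: (4, 34980)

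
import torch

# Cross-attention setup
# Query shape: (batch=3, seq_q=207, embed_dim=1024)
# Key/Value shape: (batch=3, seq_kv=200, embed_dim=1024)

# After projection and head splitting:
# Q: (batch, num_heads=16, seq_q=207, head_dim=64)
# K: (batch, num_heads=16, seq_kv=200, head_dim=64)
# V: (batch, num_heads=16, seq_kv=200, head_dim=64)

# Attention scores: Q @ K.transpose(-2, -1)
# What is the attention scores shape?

Input shape: (3, 207, 1024)
Output shape: (3, 16, 207, 200)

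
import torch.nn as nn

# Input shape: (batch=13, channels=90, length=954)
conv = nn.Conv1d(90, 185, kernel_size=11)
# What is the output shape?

Input shape: (13, 90, 954)
Output shape: (13, 185, 944)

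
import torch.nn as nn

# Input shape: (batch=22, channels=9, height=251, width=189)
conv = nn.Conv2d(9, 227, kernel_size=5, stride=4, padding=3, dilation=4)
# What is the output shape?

Input shape: (22, 9, 251, 189)
Output shape: (22, 227, 61, 45)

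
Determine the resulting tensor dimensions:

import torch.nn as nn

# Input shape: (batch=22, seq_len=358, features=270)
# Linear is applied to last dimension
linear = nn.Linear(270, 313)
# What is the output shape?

Input shape: (22, 358, 270)
Output shape: (22, 358, 313)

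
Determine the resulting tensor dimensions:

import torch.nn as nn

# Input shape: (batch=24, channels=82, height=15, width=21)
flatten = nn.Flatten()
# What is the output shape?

Input shape: (24, 82, 15, 21)
Output shape: (24, 25830)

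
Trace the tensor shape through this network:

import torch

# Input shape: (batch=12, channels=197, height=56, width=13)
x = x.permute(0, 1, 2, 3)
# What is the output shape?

Input shape: (12, 197, 56, 13)
Output shape: (12, 197, 56, 13)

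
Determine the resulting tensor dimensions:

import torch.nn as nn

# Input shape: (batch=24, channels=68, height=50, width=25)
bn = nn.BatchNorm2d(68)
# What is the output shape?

Input shape: (24, 68, 50, 25)
Output shape: (24, 68, 50, 25)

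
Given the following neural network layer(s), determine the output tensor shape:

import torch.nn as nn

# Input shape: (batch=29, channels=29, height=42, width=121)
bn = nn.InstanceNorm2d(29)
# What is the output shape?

Input shape: (29, 29, 42, 121)
Output shape: (29, 29, 42, 121)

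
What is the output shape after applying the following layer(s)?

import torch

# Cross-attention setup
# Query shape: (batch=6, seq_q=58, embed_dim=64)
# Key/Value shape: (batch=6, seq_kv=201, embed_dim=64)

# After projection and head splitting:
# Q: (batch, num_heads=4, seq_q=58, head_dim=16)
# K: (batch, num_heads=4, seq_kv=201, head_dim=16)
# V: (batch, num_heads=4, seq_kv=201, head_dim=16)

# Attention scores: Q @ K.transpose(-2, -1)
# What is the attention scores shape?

Input shape: (6, 58, 64)
Output shape: (6, 4, 58, 201)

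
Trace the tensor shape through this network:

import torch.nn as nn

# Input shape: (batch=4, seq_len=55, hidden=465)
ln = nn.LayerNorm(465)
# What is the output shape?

Input shape: (4, 55, 465)
Output shape: (4, 55, 465)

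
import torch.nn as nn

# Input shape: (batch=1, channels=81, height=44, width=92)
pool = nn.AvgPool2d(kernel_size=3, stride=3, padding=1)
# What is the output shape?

Input shape: (1, 81, 44, 92)
Output shape: (1, 81, 15, 31)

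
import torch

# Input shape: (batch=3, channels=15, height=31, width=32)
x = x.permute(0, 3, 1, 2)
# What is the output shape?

Input shape: (3, 15, 31, 32)
Output shape: (3, 32, 15, 31)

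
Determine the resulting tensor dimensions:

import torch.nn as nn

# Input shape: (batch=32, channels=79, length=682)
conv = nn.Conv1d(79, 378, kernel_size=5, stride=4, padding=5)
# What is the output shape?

Input shape: (32, 79, 682)
Output shape: (32, 378, 172)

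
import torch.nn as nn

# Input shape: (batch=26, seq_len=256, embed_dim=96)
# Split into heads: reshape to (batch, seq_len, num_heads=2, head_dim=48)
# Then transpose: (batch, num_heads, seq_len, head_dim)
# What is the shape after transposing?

Input shape: (26, 256, 96)
  -> after reshape: (26, 256, 2, 48)
Output shape: (26, 2, 256, 48)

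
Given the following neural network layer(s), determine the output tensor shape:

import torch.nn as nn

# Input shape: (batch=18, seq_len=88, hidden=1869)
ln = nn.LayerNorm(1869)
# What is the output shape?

Input shape: (18, 88, 1869)
Output shape: (18, 88, 1869)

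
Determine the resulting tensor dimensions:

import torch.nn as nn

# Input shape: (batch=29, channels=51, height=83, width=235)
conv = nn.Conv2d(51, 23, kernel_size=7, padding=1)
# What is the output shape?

Input shape: (29, 51, 83, 235)
Output shape: (29, 23, 79, 231)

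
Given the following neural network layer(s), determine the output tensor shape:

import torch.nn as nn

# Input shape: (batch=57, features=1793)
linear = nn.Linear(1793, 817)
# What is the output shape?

Input shape: (57, 1793)
Output shape: (57, 817)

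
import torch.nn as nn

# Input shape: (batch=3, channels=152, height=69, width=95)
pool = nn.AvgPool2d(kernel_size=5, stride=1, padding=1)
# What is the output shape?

Input shape: (3, 152, 69, 95)
Output shape: (3, 152, 67, 93)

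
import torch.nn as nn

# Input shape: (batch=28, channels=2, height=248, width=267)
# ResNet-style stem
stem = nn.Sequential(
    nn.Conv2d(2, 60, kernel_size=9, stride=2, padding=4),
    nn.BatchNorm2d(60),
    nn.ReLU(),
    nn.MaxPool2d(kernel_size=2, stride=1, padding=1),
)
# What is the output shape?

Input shape: (28, 2, 248, 267)
  -> after Conv2d 9x9 stride=2: (28, 60, 124, 134)
Output shape: (28, 60, 125, 135)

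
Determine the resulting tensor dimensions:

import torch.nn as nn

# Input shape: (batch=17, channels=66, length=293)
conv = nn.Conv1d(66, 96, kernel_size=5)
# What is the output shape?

Input shape: (17, 66, 293)
Output shape: (17, 96, 289)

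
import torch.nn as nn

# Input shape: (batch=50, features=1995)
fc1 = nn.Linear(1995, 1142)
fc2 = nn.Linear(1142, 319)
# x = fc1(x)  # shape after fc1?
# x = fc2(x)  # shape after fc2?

Input shape: (50, 1995)
  -> after fc1: (50, 1142)
Output shape: (50, 319)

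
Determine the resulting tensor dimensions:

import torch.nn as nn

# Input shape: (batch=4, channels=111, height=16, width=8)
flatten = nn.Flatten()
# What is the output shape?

Input shape: (4, 111, 16, 8)
Output shape: (4, 14208)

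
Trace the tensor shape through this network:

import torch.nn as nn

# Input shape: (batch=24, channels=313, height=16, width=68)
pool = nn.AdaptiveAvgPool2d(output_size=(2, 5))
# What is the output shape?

Input shape: (24, 313, 16, 68)
Output shape: (24, 313, 2, 5)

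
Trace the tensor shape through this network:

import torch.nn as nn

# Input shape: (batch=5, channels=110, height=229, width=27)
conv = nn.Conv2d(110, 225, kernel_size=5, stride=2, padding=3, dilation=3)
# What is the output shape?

Input shape: (5, 110, 229, 27)
Output shape: (5, 225, 112, 11)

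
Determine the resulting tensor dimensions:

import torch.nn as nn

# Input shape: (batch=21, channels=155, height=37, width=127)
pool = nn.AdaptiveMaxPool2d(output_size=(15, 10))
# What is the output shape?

Input shape: (21, 155, 37, 127)
Output shape: (21, 155, 15, 10)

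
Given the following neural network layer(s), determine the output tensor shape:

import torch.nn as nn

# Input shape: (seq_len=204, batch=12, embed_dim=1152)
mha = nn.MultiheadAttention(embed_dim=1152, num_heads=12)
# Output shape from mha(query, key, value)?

Input shape: (204, 12, 1152)
Output shape: (204, 12, 1152)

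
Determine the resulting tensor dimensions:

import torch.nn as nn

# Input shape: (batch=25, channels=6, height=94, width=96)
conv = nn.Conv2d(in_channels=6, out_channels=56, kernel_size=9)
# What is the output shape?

Input shape: (25, 6, 94, 96)
Output shape: (25, 56, 86, 88)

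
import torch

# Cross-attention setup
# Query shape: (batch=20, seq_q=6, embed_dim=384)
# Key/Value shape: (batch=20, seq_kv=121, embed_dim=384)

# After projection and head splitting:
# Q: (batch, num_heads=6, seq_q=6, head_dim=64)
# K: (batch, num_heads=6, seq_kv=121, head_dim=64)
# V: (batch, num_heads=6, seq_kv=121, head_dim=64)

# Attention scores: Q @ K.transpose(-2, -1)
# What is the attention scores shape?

Input shape: (20, 6, 384)
Output shape: (20, 6, 6, 121)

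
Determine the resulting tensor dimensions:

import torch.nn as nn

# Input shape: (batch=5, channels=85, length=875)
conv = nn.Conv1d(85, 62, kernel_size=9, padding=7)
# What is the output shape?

Input shape: (5, 85, 875)
Output shape: (5, 62, 881)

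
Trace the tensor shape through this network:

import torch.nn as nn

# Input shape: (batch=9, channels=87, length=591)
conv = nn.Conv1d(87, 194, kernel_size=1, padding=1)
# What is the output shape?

Input shape: (9, 87, 591)
Output shape: (9, 194, 593)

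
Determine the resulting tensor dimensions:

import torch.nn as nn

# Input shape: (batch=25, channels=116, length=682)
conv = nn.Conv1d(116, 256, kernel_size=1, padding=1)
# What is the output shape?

Input shape: (25, 116, 682)
Output shape: (25, 256, 684)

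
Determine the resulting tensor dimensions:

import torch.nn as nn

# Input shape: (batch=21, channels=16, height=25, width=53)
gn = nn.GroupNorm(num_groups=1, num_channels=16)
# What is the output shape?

Input shape: (21, 16, 25, 53)
Output shape: (21, 16, 25, 53)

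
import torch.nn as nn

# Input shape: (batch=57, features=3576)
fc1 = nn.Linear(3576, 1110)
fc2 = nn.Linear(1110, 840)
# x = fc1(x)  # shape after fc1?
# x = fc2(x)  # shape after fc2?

Input shape: (57, 3576)
  -> after fc1: (57, 1110)
Output shape: (57, 840)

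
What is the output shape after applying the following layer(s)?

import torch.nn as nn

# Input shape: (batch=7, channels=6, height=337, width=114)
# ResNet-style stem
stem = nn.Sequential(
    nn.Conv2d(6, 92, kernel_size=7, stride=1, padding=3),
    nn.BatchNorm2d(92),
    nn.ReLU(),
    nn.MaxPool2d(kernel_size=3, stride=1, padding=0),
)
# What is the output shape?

Input shape: (7, 6, 337, 114)
  -> after Conv2d 7x7 stride=1: (7, 92, 337, 114)
Output shape: (7, 92, 335, 112)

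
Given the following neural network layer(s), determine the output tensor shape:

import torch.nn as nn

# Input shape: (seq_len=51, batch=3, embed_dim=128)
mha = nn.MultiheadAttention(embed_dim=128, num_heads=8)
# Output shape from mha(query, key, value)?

Input shape: (51, 3, 128)
Output shape: (51, 3, 128)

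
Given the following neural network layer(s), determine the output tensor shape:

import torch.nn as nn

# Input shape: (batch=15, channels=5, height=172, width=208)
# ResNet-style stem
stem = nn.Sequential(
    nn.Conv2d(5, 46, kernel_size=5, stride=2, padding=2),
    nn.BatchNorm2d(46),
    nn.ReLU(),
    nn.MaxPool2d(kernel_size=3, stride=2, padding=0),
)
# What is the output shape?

Input shape: (15, 5, 172, 208)
  -> after Conv2d 5x5 stride=2: (15, 46, 86, 104)
Output shape: (15, 46, 42, 51)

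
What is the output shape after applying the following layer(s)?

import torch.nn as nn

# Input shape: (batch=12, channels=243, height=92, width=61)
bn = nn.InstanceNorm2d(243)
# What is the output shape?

Input shape: (12, 243, 92, 61)
Output shape: (12, 243, 92, 61)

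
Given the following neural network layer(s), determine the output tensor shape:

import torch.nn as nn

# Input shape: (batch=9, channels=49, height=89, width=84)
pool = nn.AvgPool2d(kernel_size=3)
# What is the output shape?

Input shape: (9, 49, 89, 84)
Output shape: (9, 49, 29, 28)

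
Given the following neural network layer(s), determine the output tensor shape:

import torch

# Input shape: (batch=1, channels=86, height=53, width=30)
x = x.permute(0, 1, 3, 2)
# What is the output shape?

Input shape: (1, 86, 53, 30)
Output shape: (1, 86, 30, 53)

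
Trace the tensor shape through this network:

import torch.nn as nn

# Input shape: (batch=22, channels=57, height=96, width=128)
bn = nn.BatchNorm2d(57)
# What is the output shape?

Input shape: (22, 57, 96, 128)
Output shape: (22, 57, 96, 128)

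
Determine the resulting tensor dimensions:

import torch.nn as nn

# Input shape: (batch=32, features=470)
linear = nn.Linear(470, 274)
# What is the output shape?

Input shape: (32, 470)
Output shape: (32, 274)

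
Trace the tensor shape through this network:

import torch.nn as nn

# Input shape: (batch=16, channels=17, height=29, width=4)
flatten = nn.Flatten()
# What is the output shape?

Input shape: (16, 17, 29, 4)
Output shape: (16, 1972)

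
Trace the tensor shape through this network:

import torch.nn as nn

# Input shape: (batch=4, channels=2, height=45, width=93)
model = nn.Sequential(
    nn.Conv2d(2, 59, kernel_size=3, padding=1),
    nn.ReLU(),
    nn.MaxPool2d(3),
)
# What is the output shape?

Input shape: (4, 2, 45, 93)
  -> after Conv2d: (4, 59, 45, 93)
  -> after ReLU: (4, 59, 45, 93)
Output shape: (4, 59, 15, 31)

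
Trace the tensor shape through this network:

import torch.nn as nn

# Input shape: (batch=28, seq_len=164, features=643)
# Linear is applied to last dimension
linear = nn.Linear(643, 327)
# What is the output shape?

Input shape: (28, 164, 643)
Output shape: (28, 164, 327)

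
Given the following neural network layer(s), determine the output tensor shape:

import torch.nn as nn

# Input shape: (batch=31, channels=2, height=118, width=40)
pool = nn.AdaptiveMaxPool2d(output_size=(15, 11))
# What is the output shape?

Input shape: (31, 2, 118, 40)
Output shape: (31, 2, 15, 11)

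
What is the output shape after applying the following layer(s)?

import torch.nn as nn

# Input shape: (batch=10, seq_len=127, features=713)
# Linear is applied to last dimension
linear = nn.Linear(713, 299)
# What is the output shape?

Input shape: (10, 127, 713)
Output shape: (10, 127, 299)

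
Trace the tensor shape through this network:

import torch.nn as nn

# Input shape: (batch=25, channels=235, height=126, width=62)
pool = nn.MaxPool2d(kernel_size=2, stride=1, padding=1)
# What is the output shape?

Input shape: (25, 235, 126, 62)
Output shape: (25, 235, 127, 63)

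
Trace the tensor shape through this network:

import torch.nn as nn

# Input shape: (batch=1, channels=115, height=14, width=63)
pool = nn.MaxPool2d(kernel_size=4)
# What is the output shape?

Input shape: (1, 115, 14, 63)
Output shape: (1, 115, 3, 15)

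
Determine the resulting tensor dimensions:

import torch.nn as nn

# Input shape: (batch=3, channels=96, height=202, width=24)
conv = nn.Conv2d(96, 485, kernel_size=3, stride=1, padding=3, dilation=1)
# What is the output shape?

Input shape: (3, 96, 202, 24)
Output shape: (3, 485, 206, 28)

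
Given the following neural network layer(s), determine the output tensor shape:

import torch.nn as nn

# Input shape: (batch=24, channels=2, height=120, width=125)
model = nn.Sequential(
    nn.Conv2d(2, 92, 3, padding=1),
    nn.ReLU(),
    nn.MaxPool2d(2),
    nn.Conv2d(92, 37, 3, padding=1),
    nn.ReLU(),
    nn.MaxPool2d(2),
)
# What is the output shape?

Input shape: (24, 2, 120, 125)
  -> after first Conv2d: (24, 92, 120, 125)
  -> after first MaxPool2d: (24, 92, 60, 62)
  -> after second Conv2d: (24, 37, 60, 62)
Output shape: (24, 37, 30, 31)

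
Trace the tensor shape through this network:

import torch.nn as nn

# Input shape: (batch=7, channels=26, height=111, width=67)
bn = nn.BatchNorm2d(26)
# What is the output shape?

Input shape: (7, 26, 111, 67)
Output shape: (7, 26, 111, 67)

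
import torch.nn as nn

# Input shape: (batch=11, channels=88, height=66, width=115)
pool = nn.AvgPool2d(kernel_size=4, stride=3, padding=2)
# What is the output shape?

Input shape: (11, 88, 66, 115)
Output shape: (11, 88, 23, 39)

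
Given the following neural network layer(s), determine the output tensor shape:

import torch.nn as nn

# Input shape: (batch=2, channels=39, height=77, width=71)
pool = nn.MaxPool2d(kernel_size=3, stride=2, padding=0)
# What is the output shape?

Input shape: (2, 39, 77, 71)
Output shape: (2, 39, 38, 35)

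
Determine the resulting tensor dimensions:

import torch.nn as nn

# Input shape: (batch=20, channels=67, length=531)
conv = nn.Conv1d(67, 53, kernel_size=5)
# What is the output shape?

Input shape: (20, 67, 531)
Output shape: (20, 53, 527)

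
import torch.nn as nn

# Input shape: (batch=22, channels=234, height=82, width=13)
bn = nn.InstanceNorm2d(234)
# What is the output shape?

Input shape: (22, 234, 82, 13)
Output shape: (22, 234, 82, 13)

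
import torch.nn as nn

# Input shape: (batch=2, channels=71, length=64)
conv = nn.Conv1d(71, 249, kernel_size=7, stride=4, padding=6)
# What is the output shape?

Input shape: (2, 71, 64)
Output shape: (2, 249, 18)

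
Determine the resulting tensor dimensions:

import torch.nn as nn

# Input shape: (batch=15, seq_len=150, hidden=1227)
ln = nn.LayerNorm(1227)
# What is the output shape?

Input shape: (15, 150, 1227)
Output shape: (15, 150, 1227)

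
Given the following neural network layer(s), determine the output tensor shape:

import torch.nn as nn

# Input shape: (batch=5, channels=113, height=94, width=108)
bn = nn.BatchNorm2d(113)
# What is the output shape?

Input shape: (5, 113, 94, 108)
Output shape: (5, 113, 94, 108)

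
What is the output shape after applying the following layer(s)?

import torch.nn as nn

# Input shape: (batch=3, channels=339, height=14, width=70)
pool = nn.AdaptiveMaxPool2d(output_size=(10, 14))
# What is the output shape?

Input shape: (3, 339, 14, 70)
Output shape: (3, 339, 10, 14)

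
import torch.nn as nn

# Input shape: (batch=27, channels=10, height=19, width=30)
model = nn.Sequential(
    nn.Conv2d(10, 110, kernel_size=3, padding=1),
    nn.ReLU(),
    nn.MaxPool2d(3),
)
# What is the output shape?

Input shape: (27, 10, 19, 30)
  -> after Conv2d: (27, 110, 19, 30)
  -> after ReLU: (27, 110, 19, 30)
Output shape: (27, 110, 6, 10)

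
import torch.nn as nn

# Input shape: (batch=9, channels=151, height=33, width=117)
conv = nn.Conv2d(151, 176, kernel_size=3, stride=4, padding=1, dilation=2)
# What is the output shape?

Input shape: (9, 151, 33, 117)
Output shape: (9, 176, 8, 29)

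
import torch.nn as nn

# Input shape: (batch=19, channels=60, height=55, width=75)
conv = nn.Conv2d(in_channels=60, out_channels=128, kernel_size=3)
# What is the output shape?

Input shape: (19, 60, 55, 75)
Output shape: (19, 128, 53, 73)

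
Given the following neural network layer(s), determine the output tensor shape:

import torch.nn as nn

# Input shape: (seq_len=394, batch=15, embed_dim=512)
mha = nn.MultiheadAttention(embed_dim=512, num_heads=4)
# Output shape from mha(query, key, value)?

Input shape: (394, 15, 512)
Output shape: (394, 15, 512)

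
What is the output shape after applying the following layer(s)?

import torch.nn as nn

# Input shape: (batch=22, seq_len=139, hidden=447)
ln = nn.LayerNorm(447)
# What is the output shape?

Input shape: (22, 139, 447)
Output shape: (22, 139, 447)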